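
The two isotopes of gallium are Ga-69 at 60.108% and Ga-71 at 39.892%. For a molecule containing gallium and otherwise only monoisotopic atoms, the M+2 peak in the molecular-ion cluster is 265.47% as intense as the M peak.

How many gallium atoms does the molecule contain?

With n Ga atoms, P(M+2)/P(M) = C(n,1)·p^(n−1)q / p^n = n·q/p = n · 0.39892/0.60108.
n = 2.6547 × 0.60108/0.39892 = 4.00 ≈ 4

4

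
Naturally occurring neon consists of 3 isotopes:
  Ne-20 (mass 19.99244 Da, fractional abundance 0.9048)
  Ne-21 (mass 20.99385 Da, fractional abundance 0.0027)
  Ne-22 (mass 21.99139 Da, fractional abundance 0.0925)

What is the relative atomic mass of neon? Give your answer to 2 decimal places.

Ar = Σ fᵢ·mᵢ = 0.9048 × 19.99244 + 0.0027 × 20.99385 + 0.0925 × 21.99139
= 18.089160 + 0.056683 + 2.034204 = 20.180047 Da

20.18 Da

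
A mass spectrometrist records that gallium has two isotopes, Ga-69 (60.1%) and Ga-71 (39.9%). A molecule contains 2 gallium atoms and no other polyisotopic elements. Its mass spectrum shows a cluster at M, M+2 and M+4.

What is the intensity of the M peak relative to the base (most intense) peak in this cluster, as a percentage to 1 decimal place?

75.3%

Term probabilities: M 0.3612, M+2 0.4796, M+4 0.1592. Base peak = M+2.
P(M+2) = C(2,1) × 0.601^1 × 0.399^1 = 2 × 0.6010 × 0.3990 = 0.479598 (base)
P(M) = C(2,0) × 0.601^2 × 0.399^0 = 1 × 0.361201 × 1.0000 = 0.361201
Relative intensity = 0.361201 / 0.479598 × 100 = 75.3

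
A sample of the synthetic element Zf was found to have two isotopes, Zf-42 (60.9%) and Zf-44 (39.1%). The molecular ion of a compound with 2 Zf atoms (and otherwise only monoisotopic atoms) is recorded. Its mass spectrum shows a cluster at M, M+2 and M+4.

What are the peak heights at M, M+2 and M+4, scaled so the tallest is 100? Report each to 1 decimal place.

Expanding (0.609 + 0.391)^2:
P(M) = 0.609^2 = 0.370881
P(M+2) = 2 × 0.609^1 × 0.391^1 = 0.476238
P(M+4) = 0.391^2 = 0.152881
The M+2 peak is largest (0.476238); scaling to 100 gives 77.9 : 100.0 : 32.1.

77.9 : 100.0 : 32.1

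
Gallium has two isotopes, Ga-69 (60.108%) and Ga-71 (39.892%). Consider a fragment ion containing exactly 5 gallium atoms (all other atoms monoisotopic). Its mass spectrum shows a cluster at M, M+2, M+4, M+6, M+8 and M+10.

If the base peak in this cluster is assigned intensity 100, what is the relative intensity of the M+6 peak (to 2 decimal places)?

(0.60108 + 0.39892)^5 gives M 0.0785, M+2 0.2604, M+4 0.3456, M+6 0.2294, M+8 0.0761, M+10 0.0101; the largest is M+4.
P(M+4) = C(5,2) × 0.60108^3 × 0.39892^2 = 10 × 0.2171685 × 0.15913717 = 0.345596 (base)
P(M+6) = C(5,3) × 0.60108^2 × 0.39892^3 = 10 × 0.36129717 × 0.063483 = 0.229362
Relative intensity = 0.229362 / 0.345596 × 100 = 66.37

66.37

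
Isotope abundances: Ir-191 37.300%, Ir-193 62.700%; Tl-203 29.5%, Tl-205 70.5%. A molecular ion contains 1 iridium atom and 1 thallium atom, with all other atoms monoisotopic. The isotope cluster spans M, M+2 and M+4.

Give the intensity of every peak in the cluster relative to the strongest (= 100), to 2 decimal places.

Iridium pattern (n=1): 0.3730 : 0.6270
Thallium pattern (n=1): 0.2950 : 0.7050
Convolve the two distributions (both contribute in 2-u steps):
  M: 0.3730×0.2950 = 0.110035
  M+2: 0.3730×0.7050 + 0.6270×0.2950 = 0.447930
  M+4: 0.6270×0.7050 = 0.442035
Scale to base peak (0.447930) = 100: 24.57 : 100.00 : 98.68

24.57 : 100.00 : 98.68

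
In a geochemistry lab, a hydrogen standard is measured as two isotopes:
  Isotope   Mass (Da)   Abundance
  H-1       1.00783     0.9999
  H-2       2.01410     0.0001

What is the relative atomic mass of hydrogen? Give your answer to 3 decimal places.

Weight each isotope mass by its fractional abundance: 0.9999 × 1.00783 + 0.0001 × 2.01410
= 1.007729 + 0.000201 = 1.007930 Da

1.008 Da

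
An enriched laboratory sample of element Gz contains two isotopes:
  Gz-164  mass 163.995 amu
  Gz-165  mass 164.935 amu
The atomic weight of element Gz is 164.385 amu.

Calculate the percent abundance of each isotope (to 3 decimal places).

Gz-164: 58.511%, Gz-165: 41.489%

With x = fraction of Gz-164 (so Gz-165 is 1 − x):
163.995·x + 164.935·(1 − x) = 164.385
(163.995 − 164.935)·x = 164.385 − 164.935
x = -0.550 / -0.940 = 0.58511 → 58.511% Gz-164, 41.489% Gz-165.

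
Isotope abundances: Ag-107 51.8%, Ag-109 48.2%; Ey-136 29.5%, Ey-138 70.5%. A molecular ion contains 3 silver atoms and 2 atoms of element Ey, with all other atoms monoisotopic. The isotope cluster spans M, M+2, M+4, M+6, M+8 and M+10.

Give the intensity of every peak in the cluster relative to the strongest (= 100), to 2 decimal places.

3.43 : 25.96 : 74.24 : 100.00 : 64.07 : 15.78

Silver pattern (n=3): 0.13899183 : 0.3879965 : 0.3610315 : 0.11198017
Element Ey pattern (n=2): 0.087025 : 0.41595 : 0.497025
Convolve the two distributions (both contribute in 2-u steps):
  M: 0.13899183×0.087025 = 0.012096
  M+2: 0.13899183×0.41595 + 0.3879965×0.087025 = 0.091579
  M+4: 0.13899183×0.497025 + 0.3879965×0.41595 + 0.3610315×0.087025 = 0.261888
  M+6: 0.3879965×0.497025 + 0.3610315×0.41595 + 0.11198017×0.087025 = 0.352760
  M+8: 0.3610315×0.497025 + 0.11198017×0.41595 = 0.226020
  M+10: 0.11198017×0.497025 = 0.055657
Scale to base peak (0.352760) = 100: 3.43 : 25.96 : 74.24 : 100.00 : 64.07 : 15.78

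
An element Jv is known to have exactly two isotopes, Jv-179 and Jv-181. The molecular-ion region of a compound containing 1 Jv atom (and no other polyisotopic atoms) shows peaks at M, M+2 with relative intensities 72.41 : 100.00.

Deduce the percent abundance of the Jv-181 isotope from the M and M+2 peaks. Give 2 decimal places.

Write p for the Jv-179 fraction. I(M+2)/I(M) = [C(1,1)·p^0·(1−p)] / p^1 = 1·(1−p)/p = 100.00/72.41 = 1.3810
(1−p)/p = 1.3810/1 = 1.3810  ⇒  p = 1/(1 + 1.3810) = 0.4200
Jv-179: 42.00%, Jv-181: 58.00%.

58.00%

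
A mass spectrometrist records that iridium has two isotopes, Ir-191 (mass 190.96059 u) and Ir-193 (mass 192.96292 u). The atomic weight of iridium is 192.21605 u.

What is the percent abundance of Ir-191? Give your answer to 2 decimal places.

37.30%

With x = fraction of Ir-191 (so Ir-193 is 1 − x):
190.96059·x + 192.96292·(1 − x) = 192.21605
(190.96059 − 192.96292)·x = 192.21605 − 192.96292
x = -0.74687 / -2.00233 = 0.37300 → 37.30% Ir-191, 62.70% Ir-193.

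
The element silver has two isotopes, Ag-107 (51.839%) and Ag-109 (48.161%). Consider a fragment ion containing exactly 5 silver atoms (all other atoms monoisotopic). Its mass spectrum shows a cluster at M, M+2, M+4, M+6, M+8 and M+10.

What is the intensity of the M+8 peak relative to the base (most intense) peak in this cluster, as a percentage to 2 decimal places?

Term probabilities: M 0.0374, M+2 0.1739, M+4 0.3231, M+6 0.3002, M+8 0.1394, M+10 0.0259. Base peak = M+4.
P(M+4) = C(5,2) × 0.51839^3 × 0.48161^2 = 10 × 0.13930601 × 0.23194819 = 0.323118 (base)
P(M+8) = C(5,4) × 0.51839^1 × 0.48161^4 = 5 × 0.51839 × 0.05379996 = 0.139447
Relative intensity = 0.139447 / 0.323118 × 100 = 43.16

43.16%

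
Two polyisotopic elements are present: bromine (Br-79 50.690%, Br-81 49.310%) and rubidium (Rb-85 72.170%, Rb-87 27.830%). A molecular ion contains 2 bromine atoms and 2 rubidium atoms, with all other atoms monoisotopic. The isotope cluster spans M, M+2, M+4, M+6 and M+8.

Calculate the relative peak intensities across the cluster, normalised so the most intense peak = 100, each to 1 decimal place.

36.8 : 100.0 : 95.5 : 37.5 : 5.2

Bromine pattern (n=2): 0.25694761 : 0.49990478 : 0.24314761
Rubidium pattern (n=2): 0.52085089 : 0.40169822 : 0.07745089
Convolve the two distributions (both contribute in 2-u steps):
  M: 0.25694761×0.52085089 = 0.133831
  M+2: 0.25694761×0.40169822 + 0.49990478×0.52085089 = 0.363591
  M+4: 0.25694761×0.07745089 + 0.49990478×0.40169822 + 0.24314761×0.52085089 = 0.347355
  M+6: 0.49990478×0.07745089 + 0.24314761×0.40169822 = 0.136390
  M+8: 0.24314761×0.07745089 = 0.018832
Scale to base peak (0.363591) = 100: 36.8 : 100.0 : 95.5 : 37.5 : 5.2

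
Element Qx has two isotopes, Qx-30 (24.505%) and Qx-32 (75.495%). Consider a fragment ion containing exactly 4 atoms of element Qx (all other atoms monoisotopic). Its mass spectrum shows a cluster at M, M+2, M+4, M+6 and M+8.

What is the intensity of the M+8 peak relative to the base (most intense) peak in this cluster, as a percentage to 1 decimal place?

77.0%

Binomial terms of (0.24505 + 0.75495)^4: M 0.0036, M+2 0.0444, M+4 0.2054, M+6 0.4218, M+8 0.3248 → M+6 is the base peak.
P(M+6) = C(4,3) × 0.24505^1 × 0.75495^3 = 4 × 0.24505 × 0.43028338 = 0.421764 (base)
P(M+8) = C(4,4) × 0.24505^0 × 0.75495^4 = 1 × 1.0000 × 0.32484244 = 0.324842
Relative intensity = 0.324842 / 0.421764 × 100 = 77.0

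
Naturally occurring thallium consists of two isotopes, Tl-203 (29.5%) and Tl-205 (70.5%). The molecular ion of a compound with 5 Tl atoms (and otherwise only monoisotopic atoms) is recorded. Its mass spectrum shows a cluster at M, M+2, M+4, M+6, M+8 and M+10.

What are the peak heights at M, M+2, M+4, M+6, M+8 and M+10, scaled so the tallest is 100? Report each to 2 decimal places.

The 5 Tl atoms are independent, so intensities follow the terms of (0.295 + 0.705)^5.
P(M) = 0.295^5 = 0.002234
P(M+2) = 5 × 0.295^4 × 0.705^1 = 0.026696
P(M+4) = 10 × 0.295^3 × 0.705^2 = 0.127598
P(M+6) = 10 × 0.295^2 × 0.705^3 = 0.304938
P(M+8) = 5 × 0.295^1 × 0.705^4 = 0.364375
P(M+10) = 0.705^5 = 0.174159
The M+8 peak is largest (0.364375); scaling to 100 gives 0.61 : 7.33 : 35.02 : 83.69 : 100.00 : 47.80.

0.61 : 7.33 : 35.02 : 83.69 : 100.00 : 47.80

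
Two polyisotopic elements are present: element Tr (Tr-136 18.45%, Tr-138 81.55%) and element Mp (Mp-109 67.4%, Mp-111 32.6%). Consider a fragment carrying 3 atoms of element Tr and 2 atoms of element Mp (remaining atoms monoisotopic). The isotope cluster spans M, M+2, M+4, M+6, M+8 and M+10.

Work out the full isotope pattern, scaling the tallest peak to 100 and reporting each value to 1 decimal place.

Element Tr pattern (n=3): 0.00628043 : 0.08327947 : 0.36809978 : 0.54234032
Element Mp pattern (n=2): 0.454276 : 0.439448 : 0.106276
Convolve the two distributions (both contribute in 2-u steps):
  M: 0.00628043×0.454276 = 0.002853
  M+2: 0.00628043×0.439448 + 0.08327947×0.454276 = 0.040592
  M+4: 0.00628043×0.106276 + 0.08327947×0.439448 + 0.36809978×0.454276 = 0.204483
  M+6: 0.08327947×0.106276 + 0.36809978×0.439448 + 0.54234032×0.454276 = 0.416984
  M+8: 0.36809978×0.106276 + 0.54234032×0.439448 = 0.277451
  M+10: 0.54234032×0.106276 = 0.057638
Scale to base peak (0.416984) = 100: 0.7 : 9.7 : 49.0 : 100.0 : 66.5 : 13.8

0.7 : 9.7 : 49.0 : 100.0 : 66.5 : 13.8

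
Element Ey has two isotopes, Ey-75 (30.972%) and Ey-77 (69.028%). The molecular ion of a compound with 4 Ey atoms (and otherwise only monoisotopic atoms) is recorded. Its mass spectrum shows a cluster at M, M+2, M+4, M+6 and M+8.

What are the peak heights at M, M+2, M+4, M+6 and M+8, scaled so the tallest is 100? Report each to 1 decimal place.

2.3 : 20.1 : 67.3 : 100.0 : 55.7

The 4 Ey atoms are independent, so intensities follow the terms of (0.30972 + 0.69028)^4.
P(M) = 0.30972^4 = 0.009202
P(M+2) = 4 × 0.30972^3 × 0.69028^1 = 0.082034
P(M+4) = 6 × 0.30972^2 × 0.69028^2 = 0.274246
P(M+6) = 4 × 0.30972^1 × 0.69028^3 = 0.407479
P(M+8) = 0.69028^4 = 0.227039
The M+6 peak is largest (0.407479); scaling to 100 gives 2.3 : 20.1 : 67.3 : 100.0 : 55.7.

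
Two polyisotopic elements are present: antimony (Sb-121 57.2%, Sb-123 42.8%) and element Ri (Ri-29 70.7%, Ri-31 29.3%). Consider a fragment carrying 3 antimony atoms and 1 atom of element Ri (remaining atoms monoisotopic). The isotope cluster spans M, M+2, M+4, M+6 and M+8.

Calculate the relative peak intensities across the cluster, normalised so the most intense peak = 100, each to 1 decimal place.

Antimony pattern (n=3): 0.18714925 : 0.42010426 : 0.31434374 : 0.07840275
Element Ri pattern (n=1): 0.7070 : 0.2930
Convolve the two distributions (both contribute in 2-u steps):
  M: 0.18714925×0.7070 = 0.132315
  M+2: 0.18714925×0.2930 + 0.42010426×0.7070 = 0.351848
  M+4: 0.42010426×0.2930 + 0.31434374×0.7070 = 0.345332
  M+6: 0.31434374×0.2930 + 0.07840275×0.7070 = 0.147533
  M+8: 0.07840275×0.2930 = 0.022972
Scale to base peak (0.351848) = 100: 37.6 : 100.0 : 98.1 : 41.9 : 6.5

37.6 : 100.0 : 98.1 : 41.9 : 6.5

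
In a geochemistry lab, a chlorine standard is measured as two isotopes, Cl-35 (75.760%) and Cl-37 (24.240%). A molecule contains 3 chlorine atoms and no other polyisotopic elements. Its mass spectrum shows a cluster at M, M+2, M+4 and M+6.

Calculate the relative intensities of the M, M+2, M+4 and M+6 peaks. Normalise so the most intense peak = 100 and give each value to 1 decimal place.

100.0 : 96.0 : 30.7 : 3.3

The 3 Cl atoms are independent, so intensities follow the terms of (0.75760 + 0.24240)^3.
P(M) = 0.75760^3 = 0.434830
P(M+2) = 3 × 0.75760^2 × 0.24240^1 = 0.417382
P(M+4) = 3 × 0.75760^1 × 0.24240^2 = 0.133545
P(M+6) = 0.24240^3 = 0.014243
The M peak is largest (0.434830); scaling to 100 gives 100.0 : 96.0 : 30.7 : 3.3.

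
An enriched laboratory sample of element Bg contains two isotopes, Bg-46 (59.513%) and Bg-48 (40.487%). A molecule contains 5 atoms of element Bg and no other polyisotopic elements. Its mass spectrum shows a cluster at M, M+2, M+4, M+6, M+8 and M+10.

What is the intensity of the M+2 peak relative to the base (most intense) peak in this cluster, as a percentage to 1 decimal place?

73.5%

Binomial terms of (0.59513 + 0.40487)^5: M 0.0747, M+2 0.2539, M+4 0.3455, M+6 0.2351, M+8 0.0800, M+10 0.0109 → M+4 is the base peak.
P(M+4) = C(5,2) × 0.59513^3 × 0.40487^2 = 10 × 0.21078297 × 0.16391972 = 0.345515 (base)
P(M+2) = C(5,1) × 0.59513^4 × 0.40487^1 = 5 × 0.12544327 × 0.40487 = 0.253941
Relative intensity = 0.253941 / 0.345515 × 100 = 73.5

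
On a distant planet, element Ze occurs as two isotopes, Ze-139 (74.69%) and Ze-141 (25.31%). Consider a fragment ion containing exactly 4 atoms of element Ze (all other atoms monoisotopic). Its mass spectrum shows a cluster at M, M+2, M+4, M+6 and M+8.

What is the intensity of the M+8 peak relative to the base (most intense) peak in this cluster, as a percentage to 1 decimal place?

(0.7469 + 0.2531)^4 gives M 0.3112, M+2 0.4218, M+4 0.2144, M+6 0.0484, M+8 0.0041; the largest is M+2.
P(M+2) = C(4,1) × 0.7469^3 × 0.2531^1 = 4 × 0.41666534 × 0.2531 = 0.421832 (base)
P(M+8) = C(4,4) × 0.7469^0 × 0.2531^4 = 1 × 1.0000 × 0.00410363 = 0.004104
Relative intensity = 0.004104 / 0.421832 × 100 = 1.0

1.0%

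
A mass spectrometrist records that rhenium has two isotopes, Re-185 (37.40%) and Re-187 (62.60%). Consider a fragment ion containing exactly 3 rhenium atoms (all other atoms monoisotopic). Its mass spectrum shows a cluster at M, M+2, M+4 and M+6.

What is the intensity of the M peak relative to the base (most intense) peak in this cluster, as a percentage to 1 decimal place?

Term probabilities: M 0.0523, M+2 0.2627, M+4 0.4397, M+6 0.2453. Base peak = M+4.
P(M+4) = C(3,2) × 0.3740^1 × 0.6260^2 = 3 × 0.3740 × 0.391876 = 0.439685 (base)
P(M) = C(3,0) × 0.3740^3 × 0.6260^0 = 1 × 0.05231362 × 1.0000 = 0.052314
Relative intensity = 0.052314 / 0.439685 × 100 = 11.9

11.9%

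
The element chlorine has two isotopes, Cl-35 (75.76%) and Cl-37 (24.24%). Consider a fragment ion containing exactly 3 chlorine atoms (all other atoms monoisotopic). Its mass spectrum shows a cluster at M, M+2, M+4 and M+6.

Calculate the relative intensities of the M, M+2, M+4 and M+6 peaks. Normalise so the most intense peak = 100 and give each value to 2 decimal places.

The 3 Cl atoms are independent, so intensities follow the terms of (0.7576 + 0.2424)^3.
P(M) = 0.7576^3 = 0.434830
P(M+2) = 3 × 0.7576^2 × 0.2424^1 = 0.417382
P(M+4) = 3 × 0.7576^1 × 0.2424^2 = 0.133545
P(M+6) = 0.2424^3 = 0.014243
The M peak is largest (0.434830); scaling to 100 gives 100.00 : 95.99 : 30.71 : 3.28.

100.00 : 95.99 : 30.71 : 3.28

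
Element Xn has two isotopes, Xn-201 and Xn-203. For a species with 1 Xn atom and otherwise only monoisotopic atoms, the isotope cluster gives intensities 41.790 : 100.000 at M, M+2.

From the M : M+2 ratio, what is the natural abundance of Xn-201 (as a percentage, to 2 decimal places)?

29.47%

If p is the fraction of Xn that is Xn-201, then I(M+2)/I(M) = [C(1,1)·p^0·(1−p)] / p^1 = 1·(1−p)/p = 100.000/41.790 = 2.3929
(1−p)/p = 2.3929/1 = 2.3929  ⇒  p = 1/(1 + 2.3929) = 0.2947
Xn-201: 29.47%, Xn-203: 70.53%.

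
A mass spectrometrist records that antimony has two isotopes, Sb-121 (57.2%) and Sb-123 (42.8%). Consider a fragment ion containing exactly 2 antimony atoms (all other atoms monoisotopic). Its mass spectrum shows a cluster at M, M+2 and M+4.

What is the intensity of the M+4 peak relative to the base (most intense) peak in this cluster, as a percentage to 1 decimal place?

37.4%

Binomial terms of (0.572 + 0.428)^2: M 0.3272, M+2 0.4896, M+4 0.1832 → M+2 is the base peak.
P(M+2) = C(2,1) × 0.572^1 × 0.428^1 = 2 × 0.5720 × 0.4280 = 0.489632 (base)
P(M+4) = C(2,2) × 0.572^0 × 0.428^2 = 1 × 1.0000 × 0.183184 = 0.183184
Relative intensity = 0.183184 / 0.489632 × 100 = 37.4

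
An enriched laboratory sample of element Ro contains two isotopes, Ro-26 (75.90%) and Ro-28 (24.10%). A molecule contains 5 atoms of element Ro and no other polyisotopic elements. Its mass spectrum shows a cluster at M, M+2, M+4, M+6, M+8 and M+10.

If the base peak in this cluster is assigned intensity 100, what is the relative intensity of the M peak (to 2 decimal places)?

62.99

Binomial terms of (0.7590 + 0.2410)^5: M 0.2519, M+2 0.3999, M+4 0.2540, M+6 0.0806, M+8 0.0128, M+10 0.0008 → M+2 is the base peak.
P(M+2) = C(5,1) × 0.7590^4 × 0.2410^1 = 5 × 0.33186932 × 0.2410 = 0.399903 (base)
P(M) = C(5,0) × 0.7590^5 × 0.2410^0 = 1 × 0.25188881 × 1.0000 = 0.251889
Relative intensity = 0.251889 / 0.399903 × 100 = 62.99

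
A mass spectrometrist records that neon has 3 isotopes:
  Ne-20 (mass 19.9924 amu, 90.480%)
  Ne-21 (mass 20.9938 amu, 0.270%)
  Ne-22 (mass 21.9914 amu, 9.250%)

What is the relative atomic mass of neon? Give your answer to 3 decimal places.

20.180 amu

The abundance-weighted mean is 0.90480 × 19.9924 + 0.00270 × 20.9938 + 0.09250 × 21.9914
= 18.08912 + 0.05668 + 2.03420 = 20.18000 amu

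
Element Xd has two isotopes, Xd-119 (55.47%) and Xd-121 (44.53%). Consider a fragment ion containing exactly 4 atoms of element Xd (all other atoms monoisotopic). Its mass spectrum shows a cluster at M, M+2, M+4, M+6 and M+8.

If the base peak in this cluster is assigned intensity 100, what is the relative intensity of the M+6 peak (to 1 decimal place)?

Binomial terms of (0.5547 + 0.4453)^4: M 0.0947, M+2 0.3040, M+4 0.3661, M+6 0.1959, M+8 0.0393 → M+4 is the base peak.
P(M+4) = C(4,2) × 0.5547^2 × 0.4453^2 = 6 × 0.30769209 × 0.19829209 = 0.366077 (base)
P(M+6) = C(4,3) × 0.5547^1 × 0.4453^3 = 4 × 0.5547 × 0.08829947 = 0.195919
Relative intensity = 0.195919 / 0.366077 × 100 = 53.5

53.5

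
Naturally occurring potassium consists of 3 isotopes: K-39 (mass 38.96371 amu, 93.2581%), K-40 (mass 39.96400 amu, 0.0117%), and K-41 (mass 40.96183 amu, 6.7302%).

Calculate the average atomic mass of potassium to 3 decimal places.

Average mass = Σ (abundance × isotope mass) = 0.932581 × 38.96371 + 0.000117 × 39.96400 + 0.067302 × 40.96183
= 36.336816 + 0.004676 + 2.756813 = 39.098305 amu

39.098 amu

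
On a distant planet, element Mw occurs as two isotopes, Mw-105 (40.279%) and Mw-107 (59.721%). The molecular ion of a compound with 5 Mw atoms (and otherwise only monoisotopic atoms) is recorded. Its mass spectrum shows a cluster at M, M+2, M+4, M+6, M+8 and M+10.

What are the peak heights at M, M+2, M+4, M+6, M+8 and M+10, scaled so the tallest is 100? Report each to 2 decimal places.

3.07 : 22.74 : 67.45 : 100.00 : 74.13 : 21.98

Each Mw atom is independently Mw-105 (p = 0.40279) or Mw-107 (q = 0.59721); the cluster is the binomial expansion (p + q)^5.
P(M) = 0.40279^5 = 0.010602
P(M+2) = 5 × 0.40279^4 × 0.59721^1 = 0.078598
P(M+4) = 10 × 0.40279^3 × 0.59721^2 = 0.233072
P(M+6) = 10 × 0.40279^2 × 0.59721^3 = 0.345572
P(M+8) = 5 × 0.40279^1 × 0.59721^4 = 0.256187
P(M+10) = 0.59721^5 = 0.075969
The M+6 peak is largest (0.345572); scaling to 100 gives 3.07 : 22.74 : 67.45 : 100.00 : 74.13 : 21.98.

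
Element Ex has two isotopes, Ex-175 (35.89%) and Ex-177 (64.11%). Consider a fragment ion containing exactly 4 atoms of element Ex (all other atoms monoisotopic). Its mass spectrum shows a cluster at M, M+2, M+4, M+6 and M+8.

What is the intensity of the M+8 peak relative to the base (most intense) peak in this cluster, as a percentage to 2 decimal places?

44.66%

Term probabilities: M 0.0166, M+2 0.1186, M+4 0.3177, M+6 0.3783, M+8 0.1689. Base peak = M+6.
P(M+6) = C(4,3) × 0.3589^1 × 0.6411^3 = 4 × 0.3589 × 0.263498 = 0.378278 (base)
P(M+8) = C(4,4) × 0.3589^0 × 0.6411^4 = 1 × 1.0000 × 0.16892857 = 0.168929
Relative intensity = 0.168929 / 0.378278 × 100 = 44.66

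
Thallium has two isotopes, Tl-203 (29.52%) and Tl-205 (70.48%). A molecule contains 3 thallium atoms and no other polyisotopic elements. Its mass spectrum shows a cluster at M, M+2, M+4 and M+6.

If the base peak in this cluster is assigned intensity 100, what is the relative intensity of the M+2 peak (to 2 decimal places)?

41.88

Term probabilities: M 0.0257, M+2 0.1843, M+4 0.4399, M+6 0.3501. Base peak = M+4.
P(M+4) = C(3,2) × 0.2952^1 × 0.7048^2 = 3 × 0.2952 × 0.49674304 = 0.439916 (base)
P(M+2) = C(3,1) × 0.2952^2 × 0.7048^1 = 3 × 0.08714304 × 0.7048 = 0.184255
Relative intensity = 0.184255 / 0.439916 × 100 = 41.88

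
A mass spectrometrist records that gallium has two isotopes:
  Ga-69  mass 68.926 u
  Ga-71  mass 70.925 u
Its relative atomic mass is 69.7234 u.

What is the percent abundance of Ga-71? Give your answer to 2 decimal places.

39.89%

Let x be the fractional abundance of Ga-69; then Ga-71 has abundance 1 − x.
68.926·x + 70.925·(1 − x) = 69.7234
(68.926 − 70.925)·x = 69.7234 − 70.925
x = -1.2016 / -1.999 = 0.60110 → 60.11% Ga-69, 39.89% Ga-71.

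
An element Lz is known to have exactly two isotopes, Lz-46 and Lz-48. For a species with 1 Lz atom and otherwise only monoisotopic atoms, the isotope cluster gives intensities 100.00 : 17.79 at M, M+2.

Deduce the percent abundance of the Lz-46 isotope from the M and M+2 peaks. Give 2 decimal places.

84.90%

Write p for the Lz-46 fraction. I(M+2)/I(M) = [C(1,1)·p^0·(1−p)] / p^1 = 1·(1−p)/p = 17.79/100.00 = 0.1779
(1−p)/p = 0.1779/1 = 0.1779  ⇒  p = 1/(1 + 0.1779) = 0.8490
Lz-46: 84.90%, Lz-48: 15.10%.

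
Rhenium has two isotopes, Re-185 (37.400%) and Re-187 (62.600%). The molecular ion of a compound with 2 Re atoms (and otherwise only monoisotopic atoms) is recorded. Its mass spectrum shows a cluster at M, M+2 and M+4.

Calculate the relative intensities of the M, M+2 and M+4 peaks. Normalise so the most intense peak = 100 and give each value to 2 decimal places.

29.87 : 100.00 : 83.69

Expanding (0.37400 + 0.62600)^2:
P(M) = 0.37400^2 = 0.139876
P(M+2) = 2 × 0.37400^1 × 0.62600^1 = 0.468248
P(M+4) = 0.62600^2 = 0.391876
The M+2 peak is largest (0.468248); scaling to 100 gives 29.87 : 100.00 : 83.69.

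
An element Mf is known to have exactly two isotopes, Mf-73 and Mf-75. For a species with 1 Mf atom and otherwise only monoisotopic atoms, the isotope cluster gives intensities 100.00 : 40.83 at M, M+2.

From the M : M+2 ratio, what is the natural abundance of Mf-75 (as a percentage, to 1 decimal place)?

29.0%

If p is the fraction of Mf that is Mf-73, then I(M+2)/I(M) = [C(1,1)·p^0·(1−p)] / p^1 = 1·(1−p)/p = 40.83/100.00 = 0.4083
(1−p)/p = 0.4083/1 = 0.4083  ⇒  p = 1/(1 + 0.4083) = 0.7101
Mf-73: 71.0%, Mf-75: 29.0%.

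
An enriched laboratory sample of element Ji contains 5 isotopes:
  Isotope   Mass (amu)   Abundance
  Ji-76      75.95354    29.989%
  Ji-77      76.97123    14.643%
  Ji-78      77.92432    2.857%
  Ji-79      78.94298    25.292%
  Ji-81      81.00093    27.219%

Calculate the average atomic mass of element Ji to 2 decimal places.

78.29 amu

Weight each isotope mass by its fractional abundance: 0.29989 × 75.95354 + 0.14643 × 76.97123 + 0.02857 × 77.92432 + 0.25292 × 78.94298 + 0.27219 × 81.00093
= 22.777707 + 11.270897 + 2.226298 + 19.966259 + 22.047643 = 78.288804 amu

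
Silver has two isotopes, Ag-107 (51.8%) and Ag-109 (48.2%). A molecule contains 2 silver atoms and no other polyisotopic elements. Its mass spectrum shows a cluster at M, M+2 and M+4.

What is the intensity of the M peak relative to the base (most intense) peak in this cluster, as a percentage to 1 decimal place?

53.7%

Term probabilities: M 0.2683, M+2 0.4994, M+4 0.2323. Base peak = M+2.
P(M+2) = C(2,1) × 0.518^1 × 0.482^1 = 2 × 0.5180 × 0.4820 = 0.499352 (base)
P(M) = C(2,0) × 0.518^2 × 0.482^0 = 1 × 0.268324 × 1.0000 = 0.268324
Relative intensity = 0.268324 / 0.499352 × 100 = 53.7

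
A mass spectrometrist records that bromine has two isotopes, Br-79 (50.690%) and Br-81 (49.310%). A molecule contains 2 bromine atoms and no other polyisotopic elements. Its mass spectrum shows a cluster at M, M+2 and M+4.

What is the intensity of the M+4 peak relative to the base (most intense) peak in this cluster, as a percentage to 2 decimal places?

48.64%

Term probabilities: M 0.2569, M+2 0.4999, M+4 0.2431. Base peak = M+2.
P(M+2) = C(2,1) × 0.50690^1 × 0.49310^1 = 2 × 0.5069 × 0.4931 = 0.499905 (base)
P(M+4) = C(2,2) × 0.50690^0 × 0.49310^2 = 1 × 1.0000 × 0.24314761 = 0.243148
Relative intensity = 0.243148 / 0.499905 × 100 = 48.64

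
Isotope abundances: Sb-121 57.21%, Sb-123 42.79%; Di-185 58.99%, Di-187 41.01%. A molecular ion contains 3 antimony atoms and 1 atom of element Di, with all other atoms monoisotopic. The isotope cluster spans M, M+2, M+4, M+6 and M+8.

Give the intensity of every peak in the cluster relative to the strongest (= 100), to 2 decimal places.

Antimony pattern (n=3): 0.18724742 : 0.42015297 : 0.3142518 : 0.07834781
Element Di pattern (n=1): 0.5899 : 0.4101
Convolve the two distributions (both contribute in 2-u steps):
  M: 0.18724742×0.5899 = 0.110457
  M+2: 0.18724742×0.4101 + 0.42015297×0.5899 = 0.324638
  M+4: 0.42015297×0.4101 + 0.3142518×0.5899 = 0.357682
  M+6: 0.3142518×0.4101 + 0.07834781×0.5899 = 0.175092
  M+8: 0.07834781×0.4101 = 0.032130
Scale to base peak (0.357682) = 100: 30.88 : 90.76 : 100.00 : 48.95 : 8.98

30.88 : 90.76 : 100.00 : 48.95 : 8.98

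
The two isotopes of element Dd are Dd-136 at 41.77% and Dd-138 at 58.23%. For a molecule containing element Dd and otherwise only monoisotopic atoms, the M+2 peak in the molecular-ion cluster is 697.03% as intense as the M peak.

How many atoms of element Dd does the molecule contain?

For n independent Dd atoms, I(M+2)/I(M) = n · (abundance Dd-138) / (abundance Dd-136) = n · 0.5823/0.4177.
n = 6.9703 × 0.4177/0.5823 = 5.00 ≈ 5

5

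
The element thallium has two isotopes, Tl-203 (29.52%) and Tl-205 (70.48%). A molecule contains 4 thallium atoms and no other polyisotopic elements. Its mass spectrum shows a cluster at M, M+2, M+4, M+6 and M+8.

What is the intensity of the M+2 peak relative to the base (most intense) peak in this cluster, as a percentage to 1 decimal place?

17.5%

(0.2952 + 0.7048)^4 gives M 0.0076, M+2 0.0725, M+4 0.2597, M+6 0.4134, M+8 0.2468; the largest is M+6.
P(M+6) = C(4,3) × 0.2952^1 × 0.7048^3 = 4 × 0.2952 × 0.35010449 = 0.413403 (base)
P(M+2) = C(4,1) × 0.2952^3 × 0.7048^1 = 4 × 0.02572463 × 0.7048 = 0.072523
Relative intensity = 0.072523 / 0.413403 × 100 = 17.5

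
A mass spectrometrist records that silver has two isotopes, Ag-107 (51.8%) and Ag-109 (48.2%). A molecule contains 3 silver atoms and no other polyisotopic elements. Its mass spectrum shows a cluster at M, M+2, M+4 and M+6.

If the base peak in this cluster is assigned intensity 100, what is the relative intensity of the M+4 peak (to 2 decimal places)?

93.05

Term probabilities: M 0.1390, M+2 0.3880, M+4 0.3610, M+6 0.1120. Base peak = M+2.
P(M+2) = C(3,1) × 0.518^2 × 0.482^1 = 3 × 0.268324 × 0.4820 = 0.387997 (base)
P(M+4) = C(3,2) × 0.518^1 × 0.482^2 = 3 × 0.5180 × 0.232324 = 0.361031
Relative intensity = 0.361031 / 0.387997 × 100 = 93.05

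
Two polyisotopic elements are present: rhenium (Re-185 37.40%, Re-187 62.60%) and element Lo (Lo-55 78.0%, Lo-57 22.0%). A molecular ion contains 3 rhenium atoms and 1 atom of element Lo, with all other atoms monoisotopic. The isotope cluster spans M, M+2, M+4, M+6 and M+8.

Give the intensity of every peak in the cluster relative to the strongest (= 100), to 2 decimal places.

Rhenium pattern (n=3): 0.05231362 : 0.26268713 : 0.43968487 : 0.24531438
Element Lo pattern (n=1): 0.7800 : 0.2200
Convolve the two distributions (both contribute in 2-u steps):
  M: 0.05231362×0.7800 = 0.040805
  M+2: 0.05231362×0.2200 + 0.26268713×0.7800 = 0.216405
  M+4: 0.26268713×0.2200 + 0.43968487×0.7800 = 0.400745
  M+6: 0.43968487×0.2200 + 0.24531438×0.7800 = 0.288076
  M+8: 0.24531438×0.2200 = 0.053969
Scale to base peak (0.400745) = 100: 10.18 : 54.00 : 100.00 : 71.89 : 13.47

10.18 : 54.00 : 100.00 : 71.89 : 13.47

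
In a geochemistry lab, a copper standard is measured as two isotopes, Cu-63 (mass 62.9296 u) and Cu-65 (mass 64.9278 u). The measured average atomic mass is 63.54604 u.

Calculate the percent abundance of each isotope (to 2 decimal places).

Writing the weighted mean with unknown fraction x of Cu-63:
62.9296·x + 64.9278·(1 − x) = 63.54604
(62.9296 − 64.9278)·x = 63.54604 − 64.9278
x = -1.38176 / -1.9982 = 0.69150 → 69.15% Cu-63, 30.85% Cu-65.

Cu-63: 69.15%, Cu-65: 30.85%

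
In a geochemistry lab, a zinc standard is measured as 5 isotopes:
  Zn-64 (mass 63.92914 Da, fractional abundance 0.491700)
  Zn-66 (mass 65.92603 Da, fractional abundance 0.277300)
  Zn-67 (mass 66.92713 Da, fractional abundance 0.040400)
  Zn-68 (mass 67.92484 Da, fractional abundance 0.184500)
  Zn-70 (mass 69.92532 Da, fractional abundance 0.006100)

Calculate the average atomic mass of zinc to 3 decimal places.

65.378 Da

The abundance-weighted mean is 0.491700 × 63.92914 + 0.277300 × 65.92603 + 0.040400 × 66.92713 + 0.184500 × 67.92484 + 0.006100 × 69.92532
= 31.433958 + 18.281288 + 2.703856 + 12.532133 + 0.426544 = 65.377779 Da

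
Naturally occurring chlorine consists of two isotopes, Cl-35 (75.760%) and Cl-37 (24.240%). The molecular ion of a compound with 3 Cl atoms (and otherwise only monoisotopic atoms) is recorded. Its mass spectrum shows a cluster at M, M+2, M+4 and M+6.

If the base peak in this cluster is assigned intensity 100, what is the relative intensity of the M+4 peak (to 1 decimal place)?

30.7

Binomial terms of (0.75760 + 0.24240)^3: M 0.4348, M+2 0.4174, M+4 0.1335, M+6 0.0142 → M is the base peak.
P(M) = C(3,0) × 0.75760^3 × 0.24240^0 = 1 × 0.4348304 × 1.0000 = 0.434830 (base)
P(M+4) = C(3,2) × 0.75760^1 × 0.24240^2 = 3 × 0.7576 × 0.05875776 = 0.133545
Relative intensity = 0.133545 / 0.434830 × 100 = 30.7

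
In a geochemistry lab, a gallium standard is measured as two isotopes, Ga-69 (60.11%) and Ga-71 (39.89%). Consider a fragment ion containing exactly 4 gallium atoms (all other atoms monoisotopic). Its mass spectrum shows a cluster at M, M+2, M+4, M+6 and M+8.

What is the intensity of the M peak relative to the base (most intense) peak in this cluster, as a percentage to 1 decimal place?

Term probabilities: M 0.1306, M+2 0.3465, M+4 0.3450, M+6 0.1526, M+8 0.0253. Base peak = M+2.
P(M+2) = C(4,1) × 0.6011^3 × 0.3989^1 = 4 × 0.21719018 × 0.3989 = 0.346549 (base)
P(M) = C(4,0) × 0.6011^4 × 0.3989^0 = 1 × 0.13055302 × 1.0000 = 0.130553
Relative intensity = 0.130553 / 0.346549 × 100 = 37.7

37.7%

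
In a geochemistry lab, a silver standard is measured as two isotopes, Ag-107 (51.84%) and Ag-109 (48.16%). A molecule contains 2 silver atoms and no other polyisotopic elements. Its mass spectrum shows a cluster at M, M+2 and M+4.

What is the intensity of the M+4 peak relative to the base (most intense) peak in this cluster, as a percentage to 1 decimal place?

Term probabilities: M 0.2687, M+2 0.4993, M+4 0.2319. Base peak = M+2.
P(M+2) = C(2,1) × 0.5184^1 × 0.4816^1 = 2 × 0.5184 × 0.4816 = 0.499323 (base)
P(M+4) = C(2,2) × 0.5184^0 × 0.4816^2 = 1 × 1.0000 × 0.23193856 = 0.231939
Relative intensity = 0.231939 / 0.499323 × 100 = 46.5

46.5%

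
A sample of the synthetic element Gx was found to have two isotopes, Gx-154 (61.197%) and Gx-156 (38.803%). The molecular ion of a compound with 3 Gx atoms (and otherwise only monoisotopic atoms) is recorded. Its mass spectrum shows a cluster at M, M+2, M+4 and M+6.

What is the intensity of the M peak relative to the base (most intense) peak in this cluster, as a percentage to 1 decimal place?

52.6%

Term probabilities: M 0.2292, M+2 0.4360, M+4 0.2764, M+6 0.0584. Base peak = M+2.
P(M+2) = C(3,1) × 0.61197^2 × 0.38803^1 = 3 × 0.37450728 × 0.38803 = 0.435960 (base)
P(M) = C(3,0) × 0.61197^3 × 0.38803^0 = 1 × 0.22918722 × 1.0000 = 0.229187
Relative intensity = 0.229187 / 0.435960 × 100 = 52.6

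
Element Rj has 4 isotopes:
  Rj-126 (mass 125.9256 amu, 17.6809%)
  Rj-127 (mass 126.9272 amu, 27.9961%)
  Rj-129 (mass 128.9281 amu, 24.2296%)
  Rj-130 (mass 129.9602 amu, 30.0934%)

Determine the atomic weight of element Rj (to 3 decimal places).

The abundance-weighted mean is 0.176809 × 125.9256 + 0.279961 × 126.9272 + 0.242296 × 128.9281 + 0.300934 × 129.9602
= 22.26478 + 35.53467 + 31.23876 + 39.10944 = 128.14765 amu

128.148 amu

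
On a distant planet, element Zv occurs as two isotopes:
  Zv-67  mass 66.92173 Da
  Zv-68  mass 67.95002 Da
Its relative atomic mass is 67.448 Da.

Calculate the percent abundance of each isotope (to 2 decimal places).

Zv-67: 48.82%, Zv-68: 51.18%

With x = fraction of Zv-67 (so Zv-68 is 1 − x):
66.92173·x + 67.95002·(1 − x) = 67.448
(66.92173 − 67.95002)·x = 67.448 − 67.95002
x = -0.50202 / -1.02829 = 0.48821 → 48.82% Zv-67, 51.18% Zv-68.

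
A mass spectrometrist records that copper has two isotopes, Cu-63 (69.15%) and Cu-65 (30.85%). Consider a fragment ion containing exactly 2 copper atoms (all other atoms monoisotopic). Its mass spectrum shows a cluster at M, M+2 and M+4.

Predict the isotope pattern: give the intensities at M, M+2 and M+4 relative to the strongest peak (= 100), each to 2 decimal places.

100.00 : 89.23 : 19.90

Expanding (0.6915 + 0.3085)^2:
P(M) = 0.6915^2 = 0.478172
P(M+2) = 2 × 0.6915^1 × 0.3085^1 = 0.426656
P(M+4) = 0.3085^2 = 0.095172
The M peak is largest (0.478172); scaling to 100 gives 100.00 : 89.23 : 19.90.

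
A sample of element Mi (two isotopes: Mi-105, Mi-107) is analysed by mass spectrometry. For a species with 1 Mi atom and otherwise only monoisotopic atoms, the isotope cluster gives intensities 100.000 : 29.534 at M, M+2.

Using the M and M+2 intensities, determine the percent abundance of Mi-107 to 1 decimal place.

22.8%

Write p for the Mi-105 fraction. I(M+2)/I(M) = [C(1,1)·p^0·(1−p)] / p^1 = 1·(1−p)/p = 29.534/100.000 = 0.2953
(1−p)/p = 0.2953/1 = 0.2953  ⇒  p = 1/(1 + 0.2953) = 0.7720
Mi-105: 77.2%, Mi-107: 22.8%.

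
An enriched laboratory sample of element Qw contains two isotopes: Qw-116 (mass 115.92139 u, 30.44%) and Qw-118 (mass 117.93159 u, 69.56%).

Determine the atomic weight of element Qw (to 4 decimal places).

The abundance-weighted mean is 0.3044 × 115.92139 + 0.6956 × 117.93159
= 35.286471 + 82.033214 = 117.319685 u

117.3197 u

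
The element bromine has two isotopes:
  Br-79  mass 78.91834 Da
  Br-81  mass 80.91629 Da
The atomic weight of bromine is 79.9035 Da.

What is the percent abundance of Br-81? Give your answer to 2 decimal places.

49.31%

Let x be the fractional abundance of Br-79; then Br-81 has abundance 1 − x.
78.91834·x + 80.91629·(1 − x) = 79.9035
(78.91834 − 80.91629)·x = 79.9035 − 80.91629
x = -1.01279 / -1.99795 = 0.50691 → 50.69% Br-79, 49.31% Br-81.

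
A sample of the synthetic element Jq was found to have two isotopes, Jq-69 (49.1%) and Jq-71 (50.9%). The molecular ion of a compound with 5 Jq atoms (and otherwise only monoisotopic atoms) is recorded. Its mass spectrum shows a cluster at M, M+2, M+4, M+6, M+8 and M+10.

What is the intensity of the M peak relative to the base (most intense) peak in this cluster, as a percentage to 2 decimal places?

8.98%

Term probabilities: M 0.0285, M+2 0.1479, M+4 0.3067, M+6 0.3179, M+8 0.1648, M+10 0.0342. Base peak = M+6.
P(M+6) = C(5,3) × 0.491^2 × 0.509^3 = 10 × 0.241081 × 0.13187223 = 0.317919 (base)
P(M) = C(5,0) × 0.491^5 × 0.509^0 = 1 × 0.02853694 × 1.0000 = 0.028537
Relative intensity = 0.028537 / 0.317919 × 100 = 8.98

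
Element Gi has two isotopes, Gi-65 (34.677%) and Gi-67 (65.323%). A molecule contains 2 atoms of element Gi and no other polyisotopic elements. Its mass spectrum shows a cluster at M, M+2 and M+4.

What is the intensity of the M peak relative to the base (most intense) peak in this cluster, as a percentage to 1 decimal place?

(0.34677 + 0.65323)^2 gives M 0.1202, M+2 0.4530, M+4 0.4267; the largest is M+2.
P(M+2) = C(2,1) × 0.34677^1 × 0.65323^1 = 2 × 0.34677 × 0.65323 = 0.453041 (base)
P(M) = C(2,0) × 0.34677^2 × 0.65323^0 = 1 × 0.12024943 × 1.0000 = 0.120249
Relative intensity = 0.120249 / 0.453041 × 100 = 26.5

26.5%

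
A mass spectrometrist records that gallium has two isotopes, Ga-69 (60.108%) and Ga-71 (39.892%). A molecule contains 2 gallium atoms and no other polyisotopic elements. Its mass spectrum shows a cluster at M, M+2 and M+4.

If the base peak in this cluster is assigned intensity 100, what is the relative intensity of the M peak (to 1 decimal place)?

75.3

Binomial terms of (0.60108 + 0.39892)^2: M 0.3613, M+2 0.4796, M+4 0.1591 → M+2 is the base peak.
P(M+2) = C(2,1) × 0.60108^1 × 0.39892^1 = 2 × 0.60108 × 0.39892 = 0.479566 (base)
P(M) = C(2,0) × 0.60108^2 × 0.39892^0 = 1 × 0.36129717 × 1.0000 = 0.361297
Relative intensity = 0.361297 / 0.479566 × 100 = 75.3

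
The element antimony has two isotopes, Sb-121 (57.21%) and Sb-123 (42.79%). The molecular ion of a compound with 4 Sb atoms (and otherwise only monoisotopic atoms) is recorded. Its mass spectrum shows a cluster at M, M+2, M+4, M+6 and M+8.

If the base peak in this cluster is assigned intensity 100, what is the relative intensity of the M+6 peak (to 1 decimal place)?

Term probabilities: M 0.1071, M+2 0.3205, M+4 0.3596, M+6 0.1793, M+8 0.0335. Base peak = M+4.
P(M+4) = C(4,2) × 0.5721^2 × 0.4279^2 = 6 × 0.32729841 × 0.18309841 = 0.359567 (base)
P(M+6) = C(4,3) × 0.5721^1 × 0.4279^3 = 4 × 0.5721 × 0.07834781 = 0.179291
Relative intensity = 0.179291 / 0.359567 × 100 = 49.9

49.9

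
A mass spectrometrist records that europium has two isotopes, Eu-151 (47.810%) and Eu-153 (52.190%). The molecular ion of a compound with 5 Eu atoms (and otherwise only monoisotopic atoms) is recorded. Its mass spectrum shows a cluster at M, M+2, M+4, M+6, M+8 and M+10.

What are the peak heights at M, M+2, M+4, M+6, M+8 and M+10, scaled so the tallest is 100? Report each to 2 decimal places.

Expanding (0.47810 + 0.52190)^5:
P(M) = 0.47810^5 = 0.024980
P(M+2) = 5 × 0.47810^4 × 0.52190^1 = 0.136343
P(M+4) = 10 × 0.47810^3 × 0.52190^2 = 0.297667
P(M+6) = 10 × 0.47810^2 × 0.52190^3 = 0.324937
P(M+8) = 5 × 0.47810^1 × 0.52190^4 = 0.177353
P(M+10) = 0.52190^5 = 0.038720
The M+6 peak is largest (0.324937); scaling to 100 gives 7.69 : 41.96 : 91.61 : 100.00 : 54.58 : 11.92.

7.69 : 41.96 : 91.61 : 100.00 : 54.58 : 11.92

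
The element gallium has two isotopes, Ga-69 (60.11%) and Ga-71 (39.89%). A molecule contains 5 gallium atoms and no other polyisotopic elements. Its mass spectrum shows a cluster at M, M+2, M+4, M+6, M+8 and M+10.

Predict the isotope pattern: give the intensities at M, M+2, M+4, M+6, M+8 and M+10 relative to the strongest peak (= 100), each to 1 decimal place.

Each Ga atom is independently Ga-69 (p = 0.6011) or Ga-71 (q = 0.3989); the cluster is the binomial expansion (p + q)^5.
P(M) = 0.6011^5 = 0.078475
P(M+2) = 5 × 0.6011^4 × 0.3989^1 = 0.260388
P(M+4) = 10 × 0.6011^3 × 0.3989^2 = 0.345596
P(M+6) = 10 × 0.6011^2 × 0.3989^3 = 0.229343
P(M+8) = 5 × 0.6011^1 × 0.3989^4 = 0.076098
P(M+10) = 0.3989^5 = 0.010100
The M+4 peak is largest (0.345596); scaling to 100 gives 22.7 : 75.3 : 100.0 : 66.4 : 22.0 : 2.9.

22.7 : 75.3 : 100.0 : 66.4 : 22.0 : 2.9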